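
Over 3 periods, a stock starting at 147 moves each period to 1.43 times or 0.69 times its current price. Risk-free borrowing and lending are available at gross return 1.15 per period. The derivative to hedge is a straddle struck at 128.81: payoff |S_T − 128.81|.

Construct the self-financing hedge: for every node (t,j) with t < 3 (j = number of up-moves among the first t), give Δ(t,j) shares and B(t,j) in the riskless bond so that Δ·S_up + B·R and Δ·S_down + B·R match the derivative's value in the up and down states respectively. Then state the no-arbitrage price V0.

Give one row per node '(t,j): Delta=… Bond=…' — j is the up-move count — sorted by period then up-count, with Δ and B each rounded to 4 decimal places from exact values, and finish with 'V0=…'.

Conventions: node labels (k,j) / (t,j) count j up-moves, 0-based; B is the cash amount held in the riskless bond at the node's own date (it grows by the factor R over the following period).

The replicating-portfolio and risk-neutral prices coincide; use p* = (1.15−0.69)/(1.43−0.69) = 0.6216 for the latter.
At maturity the claim pays: V(3,0)=80.5192, V(3,1)=28.7290, V(3,2)=78.6042, V(3,3)=301.0484
  t=2,j=0: stock 69.9867 → up 100.0810 (V=28.7290), down 48.2908 (V=80.5192). Price 42.0220; hedge Δ=-1.0000, bond B=112.0087.
  t=2,j=1: stock 145.0449 → up 207.4142 (V=78.6042), down 100.0810 (V=28.7290). Price 51.9413; hedge Δ=0.4647, bond B=-15.4576.
  t=2,j=2: stock 300.6003 → up 429.8584 (V=301.0484), down 207.4142 (V=78.6042). Price 188.5916; hedge Δ=1.0000, bond B=-112.0087.
  t=1,j=0: stock 101.4300 → up 145.0449 (V=51.9413), down 69.9867 (V=42.0220). Price 41.9027; hedge Δ=0.1322, bond B=28.4982.
  t=1,j=1: stock 210.2100 → up 300.6003 (V=188.5916), down 145.0449 (V=51.9413). Price 119.0314; hedge Δ=0.8785, bond B=-65.6312.
  t=0,j=0: stock 147.0000 → up 210.2100 (V=119.0314), down 101.4300 (V=41.9027). Price 78.1283; hedge Δ=0.7090, bond B=-26.0997.
Sanity check at the root: Δ(0,0)·S0 + B(0,0) reproduces V0 = 78.1283.

(0,0): Delta=0.7090 Bond=-26.0997
(1,0): Delta=0.1322 Bond=28.4982
(1,1): Delta=0.8785 Bond=-65.6312
(2,0): Delta=-1.0000 Bond=112.0087
(2,1): Delta=0.4647 Bond=-15.4576
(2,2): Delta=1.0000 Bond=-112.0087
V0=78.1283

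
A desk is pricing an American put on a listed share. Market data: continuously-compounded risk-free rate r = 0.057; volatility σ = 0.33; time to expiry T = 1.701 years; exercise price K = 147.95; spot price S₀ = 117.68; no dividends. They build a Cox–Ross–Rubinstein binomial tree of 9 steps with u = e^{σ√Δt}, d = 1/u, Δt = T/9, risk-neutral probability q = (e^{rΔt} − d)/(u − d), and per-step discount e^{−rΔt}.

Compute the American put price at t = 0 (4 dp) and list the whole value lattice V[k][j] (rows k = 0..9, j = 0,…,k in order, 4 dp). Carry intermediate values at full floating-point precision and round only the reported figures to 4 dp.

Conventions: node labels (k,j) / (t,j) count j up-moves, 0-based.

Δt=0.18900  u=1.15427  d=0.86635  q=0.50181  discount=0.98928
step 9 (expiry): payoffs max(K−S,0) = 115.5944 104.8417 90.5155 71.4282 45.9978 12.1160 0.0000 0.0000 0.0000 0.0000
k=8: (k=8,j=0): S=37.3470, K−S=110.6030, hold=109.0177 ⇒ V=110.6030 exercise | (k=8,j=1): S=49.7585, K−S=98.1915, hold=96.6062 ⇒ V=98.1915 exercise | (k=8,j=2): S=66.2947, K−S=81.6553, hold=80.0699 ⇒ V=81.6553 exercise | (k=8,j=3): S=88.3265, K−S=59.6235, hold=58.0382 ⇒ V=59.6235 exercise | (k=8,j=4): S=117.6800, K−S=30.2700, hold=28.6847 ⇒ V=30.2700 exercise | (k=8,j=5): S=156.7886, K−S=0.0000, hold=5.9713 ⇒ V=5.9713 continue | (k=8,j=6): S=208.8941, K−S=0.0000, hold=0.0000 ⇒ V=0.0000 continue | (k=8,j=7): S=278.3159, K−S=0.0000, hold=0.0000 ⇒ V=0.0000 continue | (k=8,j=8): S=370.8086, K−S=0.0000, hold=0.0000 ⇒ V=0.0000 continue
k=7: (k=7,j=0): S=43.1083, K−S=104.8417, hold=103.2563 ⇒ V=104.8417 exercise | (k=7,j=1): S=57.4345, K−S=90.5155, hold=88.9301 ⇒ V=90.5155 exercise | (k=7,j=2): S=76.5218, K−S=71.4282, hold=69.8429 ⇒ V=71.4282 exercise | (k=7,j=3): S=101.9522, K−S=45.9978, hold=44.4125 ⇒ V=45.9978 exercise | (k=7,j=4): S=135.8340, K−S=12.1160, hold=17.8829 ⇒ V=17.8829 continue | (k=7,j=5): S=180.9757, K−S=0.0000, hold=2.9429 ⇒ V=2.9429 continue | (k=7,j=6): S=241.1194, K−S=0.0000, hold=0.0000 ⇒ V=0.0000 continue | (k=7,j=7): S=321.2506, K−S=0.0000, hold=0.0000 ⇒ V=0.0000 continue
k=6: (k=6,j=0): S=49.7585, K−S=98.1915, hold=96.6062 ⇒ V=98.1915 exercise | (k=6,j=1): S=66.2947, K−S=81.6553, hold=80.0699 ⇒ V=81.6553 exercise | (k=6,j=2): S=88.3265, K−S=59.6235, hold=58.0382 ⇒ V=59.6235 exercise | (k=6,j=3): S=117.6800, K−S=30.2700, hold=31.5476 ⇒ V=31.5476 continue | (k=6,j=4): S=156.7886, K−S=0.0000, hold=10.2745 ⇒ V=10.2745 continue | (k=6,j=5): S=208.8941, K−S=0.0000, hold=1.4504 ⇒ V=1.4504 continue | (k=6,j=6): S=278.3159, K−S=0.0000, hold=0.0000 ⇒ V=0.0000 continue
k=5: (k=5,j=0): S=57.4345, K−S=90.5155, hold=88.9301 ⇒ V=90.5155 exercise | (k=5,j=1): S=76.5218, K−S=71.4282, hold=69.8429 ⇒ V=71.4282 exercise | (k=5,j=2): S=101.9522, K−S=45.9978, hold=45.0467 ⇒ V=45.9978 exercise | (k=5,j=3): S=135.8340, K−S=12.1160, hold=20.6488 ⇒ V=20.6488 continue | (k=5,j=4): S=180.9757, K−S=0.0000, hold=5.7838 ⇒ V=5.7838 continue | (k=5,j=5): S=241.1194, K−S=0.0000, hold=0.7148 ⇒ V=0.7148 continue
k=4: (k=4,j=0): S=66.2947, K−S=81.6553, hold=80.0699 ⇒ V=81.6553 exercise | (k=4,j=1): S=88.3265, K−S=59.6235, hold=58.0382 ⇒ V=59.6235 exercise | (k=4,j=2): S=117.6800, K−S=30.2700, hold=32.9207 ⇒ V=32.9207 continue | (k=4,j=3): S=156.7886, K−S=0.0000, hold=13.0480 ⇒ V=13.0480 continue | (k=4,j=4): S=208.8941, K−S=0.0000, hold=3.2054 ⇒ V=3.2054 continue
k=3: (k=3,j=0): S=76.5218, K−S=71.4282, hold=69.8429 ⇒ V=71.4282 exercise | (k=3,j=1): S=101.9522, K−S=45.9978, hold=45.7284 ⇒ V=45.9978 exercise | (k=3,j=2): S=135.8340, K−S=12.1160, hold=22.7024 ⇒ V=22.7024 continue | (k=3,j=3): S=180.9757, K−S=0.0000, hold=8.0219 ⇒ V=8.0219 continue
k=2: (k=2,j=0): S=88.3265, K−S=59.6235, hold=58.0382 ⇒ V=59.6235 exercise | (k=2,j=1): S=117.6800, K−S=30.2700, hold=33.9402 ⇒ V=33.9402 continue | (k=2,j=2): S=156.7886, K−S=0.0000, hold=15.1712 ⇒ V=15.1712 continue
k=1: (k=1,j=0): S=101.9522, K−S=45.9978, hold=46.2345 ⇒ V=46.2345 continue | (k=1,j=1): S=135.8340, K−S=12.1160, hold=24.2589 ⇒ V=24.2589 continue
k=0: (k=0,j=0): S=117.6800, K−S=30.2700, hold=34.8295 ⇒ V=34.8295 continue

price = 34.8295
tree:
34.8295
46.2345 24.2589
59.6235 33.9402 15.1712
71.4282 45.9978 22.7024 8.0219
81.6553 59.6235 32.9207 13.0480 3.2054
90.5155 71.4282 45.9978 20.6488 5.7838 0.7148
98.1915 81.6553 59.6235 31.5476 10.2745 1.4504 0.0000
104.8417 90.5155 71.4282 45.9978 17.8829 2.9429 0.0000 0.0000
110.6030 98.1915 81.6553 59.6235 30.2700 5.9713 0.0000 0.0000 0.0000
115.5944 104.8417 90.5155 71.4282 45.9978 12.1160 0.0000 0.0000 0.0000 0.0000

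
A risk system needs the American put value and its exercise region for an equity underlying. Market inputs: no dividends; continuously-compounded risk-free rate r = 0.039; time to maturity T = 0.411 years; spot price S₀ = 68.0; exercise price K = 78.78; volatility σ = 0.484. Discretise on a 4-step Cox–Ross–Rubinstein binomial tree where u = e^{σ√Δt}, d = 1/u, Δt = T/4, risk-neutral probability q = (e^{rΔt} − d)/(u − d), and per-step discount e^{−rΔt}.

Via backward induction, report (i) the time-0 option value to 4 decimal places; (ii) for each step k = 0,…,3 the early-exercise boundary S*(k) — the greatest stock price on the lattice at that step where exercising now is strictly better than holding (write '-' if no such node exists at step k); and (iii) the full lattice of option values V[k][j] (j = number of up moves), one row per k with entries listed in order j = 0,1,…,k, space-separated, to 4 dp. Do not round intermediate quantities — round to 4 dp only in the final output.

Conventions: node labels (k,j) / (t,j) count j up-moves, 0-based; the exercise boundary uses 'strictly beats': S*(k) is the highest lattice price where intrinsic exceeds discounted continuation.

price = 15.2352
boundary = - - 49.8600 58.2278
tree:
15.2352
21.4886 8.4299
28.9200 13.4299 2.9567
36.0853 20.5522 5.6457 0.0000
42.2209 28.9200 10.7800 0.0000 0.0000

Δt=0.10275  u=1.16783  d=0.85629  q=0.47418  discount=0.99600
step 4 (expiry): payoffs max(K−S,0) = 42.2209 28.9200 10.7800 0.0000 0.0000
step 3: (k=3,j=0): S=42.6947, K−S=36.0853, hold=35.7703 ⇒ V=36.0853 exercise | (k=3,j=1): S=58.2278, K−S=20.5522, hold=20.2371 ⇒ V=20.5522 exercise | (k=3,j=2): S=79.4122, K−S=0.0000, hold=5.6457 ⇒ V=5.6457 continue | (k=3,j=3): S=108.3039, K−S=0.0000, hold=0.0000 ⇒ V=0.0000 continue  boundary S*=58.2278
step 2: (k=2,j=0): S=49.8600, K−S=28.9200, hold=28.6050 ⇒ V=28.9200 exercise | (k=2,j=1): S=68.0000, K−S=10.7800, hold=13.4299 ⇒ V=13.4299 continue | (k=2,j=2): S=92.7397, K−S=0.0000, hold=2.9567 ⇒ V=2.9567 continue  boundary S*=49.8600
step 1: (k=1,j=0): S=58.2278, K−S=20.5522, hold=21.4886 ⇒ V=21.4886 continue | (k=1,j=1): S=79.4122, K−S=0.0000, hold=8.4299 ⇒ V=8.4299 continue  boundary S*=-
step 0: (k=0,j=0): S=68.0000, K−S=10.7800, hold=15.2352 ⇒ V=15.2352 continue  boundary S*=-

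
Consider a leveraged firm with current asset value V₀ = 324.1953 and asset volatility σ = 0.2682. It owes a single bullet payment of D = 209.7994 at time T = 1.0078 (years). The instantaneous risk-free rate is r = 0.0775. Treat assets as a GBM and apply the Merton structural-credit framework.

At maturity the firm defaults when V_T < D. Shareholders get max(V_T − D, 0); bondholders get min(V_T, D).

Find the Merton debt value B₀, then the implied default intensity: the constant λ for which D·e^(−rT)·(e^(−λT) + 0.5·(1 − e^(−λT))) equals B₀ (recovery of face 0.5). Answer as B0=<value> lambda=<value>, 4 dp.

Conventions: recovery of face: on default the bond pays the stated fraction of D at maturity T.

Apply the equity-as-call identities (strike 209.7994, horizon 1.0078 years):
d₁ = [ln(V₀/D) + (r + σ²/2)T] / (σ√T)
   = [ln(324.1953/209.7994) + (0.0775 + 0.5·0.2682²)·1.0078] / (0.2682·√1.0078)
   = [0.435194 + 0.114351] / 0.269244 = 2.041067
d₂ = d₁ − σ√T = 2.041067 − 0.269244 = 1.771823
N(d₁) = 0.979378,  N(d₂) = 0.961788,  e^(−rT) = 0.924868
E₀ = V₀·N(d₁) − D·e^(−rT)·N(d₂)
   = 324.1953·0.979378 − 209.7994·0.924868·0.961788 = 130.887538
B₀ = V₀ − E₀ = 324.1953 − 130.887538 = 193.307762
e^(−λT) = (B₀·e^(rT)/D − 0.5)/(1 − 0.5) = (193.3078·1.081236/209.7994 − 0.5)/0.5 = 0.99248695
λ = −ln(0.99248695)/1.0078 = 0.007483

B0=193.3078 lambda=0.0075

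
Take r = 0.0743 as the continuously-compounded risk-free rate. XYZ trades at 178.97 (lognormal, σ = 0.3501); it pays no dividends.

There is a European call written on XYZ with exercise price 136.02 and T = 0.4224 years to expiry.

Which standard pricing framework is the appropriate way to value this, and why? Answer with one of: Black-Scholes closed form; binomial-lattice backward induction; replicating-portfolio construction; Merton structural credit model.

Key observation: a European claim on XYZ (strike 136.02) — a lognormal (GBM) underlying with constant rate and volatility — has an exact closed-form value; no lattice or capital structure is involved.

framework: Black-Scholes closed form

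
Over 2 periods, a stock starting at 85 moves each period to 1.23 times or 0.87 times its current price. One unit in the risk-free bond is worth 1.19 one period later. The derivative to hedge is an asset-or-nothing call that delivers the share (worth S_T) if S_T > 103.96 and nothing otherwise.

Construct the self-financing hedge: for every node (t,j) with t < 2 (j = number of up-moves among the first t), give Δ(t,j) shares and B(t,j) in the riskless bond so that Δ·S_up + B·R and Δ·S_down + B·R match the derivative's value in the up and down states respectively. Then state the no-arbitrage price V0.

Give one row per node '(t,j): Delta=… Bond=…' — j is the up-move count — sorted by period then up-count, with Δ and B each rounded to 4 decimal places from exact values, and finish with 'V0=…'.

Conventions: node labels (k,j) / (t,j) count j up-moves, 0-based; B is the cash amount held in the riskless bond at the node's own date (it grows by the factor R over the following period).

(0,0): Delta=3.1391 Bond=-195.0740
(1,0): Delta=0.0000 Bond=0.0000
(1,1): Delta=3.4167 Bond=-261.1554
V0=71.7514

The replicating-portfolio and risk-neutral prices coincide; use p* = (1.19−0.87)/(1.23−0.87) = 0.8889 for the latter.
Payoffs at expiry: V(2,0)=0.0000, V(2,1)=0.0000, V(2,2)=128.5965
  t=1,j=0: stock 73.9500 → up 90.9585 (V=0.0000), down 64.3365 (V=0.0000). Price 0.0000; hedge Δ=0.0000, bond B=0.0000.
  t=1,j=1: stock 104.5500 → up 128.5965 (V=128.5965), down 90.9585 (V=0.0000). Price 96.0571; hedge Δ=3.4167, bond B=-261.1554.
  t=0,j=0: stock 85.0000 → up 104.5500 (V=96.0571), down 73.9500 (V=0.0000). Price 71.7514; hedge Δ=3.1391, bond B=-195.0740.
Sanity check at the root: Δ(0,0)·S0 + B(0,0) reproduces V0 = 71.7514.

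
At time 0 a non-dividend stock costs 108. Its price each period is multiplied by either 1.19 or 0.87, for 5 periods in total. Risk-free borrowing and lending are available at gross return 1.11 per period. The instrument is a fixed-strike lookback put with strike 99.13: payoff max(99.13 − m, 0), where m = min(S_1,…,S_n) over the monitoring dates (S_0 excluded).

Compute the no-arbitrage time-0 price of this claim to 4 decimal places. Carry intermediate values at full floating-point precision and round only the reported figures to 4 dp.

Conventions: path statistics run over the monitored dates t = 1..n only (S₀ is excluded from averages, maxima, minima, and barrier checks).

No-arbitrage gives p* = (R−d)/(u−d) = 0.7500: enumerate every path, weight its payoff by its p*-probability, and discount by R^5.
Enumerate all 2^5 = 32 price paths (U = up ×1.19, D = down ×0.87); each path with k up-moves has probability p*^k·(1−p*)^(5−k).
DDDDD: m=53.8295, payoff=45.3005, prob=0.000977
UDDDD: m=73.6288, payoff=25.5012, prob=0.002930
DUDDD: m=73.6288, payoff=25.5012, prob=0.002930
UUDDD: m=100.7107, payoff=0.0000, prob=0.008789
DDUDD: m=73.6288, payoff=25.5012, prob=0.002930
UDUDD: m=100.7107, payoff=0.0000, prob=0.008789
DUUDD: m=93.9600, payoff=5.1700, prob=0.008789
UUUDD: m=128.5200, payoff=0.0000, prob=0.026367
DDDUD: m=71.1183, payoff=28.0117, prob=0.002930
UDDUD: m=97.2768, payoff=1.8532, prob=0.008789
DUDUD: m=93.9600, payoff=5.1700, prob=0.008789
UUDUD: m=128.5200, payoff=0.0000, prob=0.026367
DDUUD: m=81.7452, payoff=17.3848, prob=0.008789
UDUUD: m=111.8124, payoff=0.0000, prob=0.026367
DUUUD: m=93.9600, payoff=5.1700, prob=0.026367
UUUUD: m=128.5200, payoff=0.0000, prob=0.079102
DDDDU: m=61.8729, payoff=37.2571, prob=0.002930
UDDDU: m=84.6308, payoff=14.4992, prob=0.008789
DUDDU: m=84.6308, payoff=14.4992, prob=0.008789
UUDDU: m=115.7594, payoff=0.0000, prob=0.026367
DDUDU: m=81.7452, payoff=17.3848, prob=0.008789
UDUDU: m=111.8124, payoff=0.0000, prob=0.026367
DUUDU: m=93.9600, payoff=5.1700, prob=0.026367
UUUDU: m=128.5200, payoff=0.0000, prob=0.079102
DDDUU: m=71.1183, payoff=28.0117, prob=0.008789
UDDUU: m=97.2768, payoff=1.8532, prob=0.026367
DUDUU: m=93.9600, payoff=5.1700, prob=0.026367
UUDUU: m=128.5200, payoff=0.0000, prob=0.079102
DDUUU: m=81.7452, payoff=17.3848, prob=0.026367
UDUUU: m=111.8124, payoff=0.0000, prob=0.079102
DUUUU: m=93.9600, payoff=5.1700, prob=0.079102
UUUUU: m=128.5200, payoff=0.0000, prob=0.237305
Price = Σ prob·payoff / R^5 = 2.698574 / 1.685058 = 1.6015

price = 1.6015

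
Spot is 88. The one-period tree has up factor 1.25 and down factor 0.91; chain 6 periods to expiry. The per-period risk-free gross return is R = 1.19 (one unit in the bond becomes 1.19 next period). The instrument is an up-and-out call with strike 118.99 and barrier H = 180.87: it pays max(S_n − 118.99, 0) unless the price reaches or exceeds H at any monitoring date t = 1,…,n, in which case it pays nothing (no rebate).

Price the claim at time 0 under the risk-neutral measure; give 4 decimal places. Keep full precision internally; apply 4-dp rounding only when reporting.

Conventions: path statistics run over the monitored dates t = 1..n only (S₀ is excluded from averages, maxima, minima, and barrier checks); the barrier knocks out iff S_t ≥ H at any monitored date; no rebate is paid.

Risk-neutral up-probability p* = (R−d)/(u−d) = (1.19−0.91)/(1.25−0.91) = 0.8235; the claim prices as the p*-weighted sum of path payoffs discounted by R^6.
Enumerate all 2^6 = 64 price paths (U = up ×1.25, D = down ×0.91); each path with k up-moves has probability p*^k·(1−p*)^(6−k).
DDDDDD: M=80.0800, payoff=0.0000, prob=0.000030
UDDDDD: M=110.0000, payoff=0.0000, prob=0.000141
DUDDDD: M=100.1000, payoff=0.0000, prob=0.000141
UUDDDD: M=137.5000, payoff=0.0000, prob=0.000658
DDUDDD: M=91.0910, payoff=0.0000, prob=0.000141
UDUDDD: M=125.1250, payoff=0.0000, prob=0.000658
DUUDDD: M=125.1250, payoff=0.0000, prob=0.000658
UUUDDD: M=171.8750, payoff=10.5300, prob=0.003069
DDDUDD: M=82.8928, payoff=0.0000, prob=0.000141
UDDUDD: M=113.8637, payoff=0.0000, prob=0.000658
DUDUDD: M=113.8637, payoff=0.0000, prob=0.000658
UUDUDD: M=156.4062, payoff=10.5300, prob=0.003069
DDUUDD: M=113.8637, payoff=0.0000, prob=0.000658
UDUUDD: M=156.4062, payoff=10.5300, prob=0.003069
DUUUDD: M=156.4062, payoff=10.5300, prob=0.003069
UUUUDD: M=214.8438, payoff=0.0000, prob=0.014324
DDDDUD: M=80.0800, payoff=0.0000, prob=0.000141
UDDDUD: M=110.0000, payoff=0.0000, prob=0.000658
DUDDUD: M=103.6160, payoff=0.0000, prob=0.000658
UUDDUD: M=142.3297, payoff=10.5300, prob=0.003069
DDUDUD: M=103.6160, payoff=0.0000, prob=0.000658
UDUDUD: M=142.3297, payoff=10.5300, prob=0.003069
DUUDUD: M=142.3297, payoff=10.5300, prob=0.003069
UUUDUD: M=195.5078, payoff=0.0000, prob=0.014324
DDDUUD: M=103.6160, payoff=0.0000, prob=0.000658
UDDUUD: M=142.3297, payoff=10.5300, prob=0.003069
DUDUUD: M=142.3297, payoff=10.5300, prob=0.003069
UUDUUD: M=195.5078, payoff=0.0000, prob=0.014324
DDUUUD: M=142.3297, payoff=10.5300, prob=0.003069
UDUUUD: M=195.5078, payoff=0.0000, prob=0.014324
DUUUUD: M=195.5078, payoff=0.0000, prob=0.014324
UUUUUD: M=268.5547, payoff=0.0000, prob=0.066845
DDDDDU: M=80.0800, payoff=0.0000, prob=0.000141
UDDDDU: M=110.0000, payoff=0.0000, prob=0.000658
DUDDDU: M=100.1000, payoff=0.0000, prob=0.000658
UUDDDU: M=137.5000, payoff=10.5300, prob=0.003069
DDUDDU: M=94.2906, payoff=0.0000, prob=0.000658
UDUDDU: M=129.5200, payoff=10.5300, prob=0.003069
DUUDDU: M=129.5200, payoff=10.5300, prob=0.003069
UUUDDU: M=177.9121, payoff=58.9221, prob=0.014324
DDDUDU: M=94.2906, payoff=0.0000, prob=0.000658
UDDUDU: M=129.5200, payoff=10.5300, prob=0.003069
DUDUDU: M=129.5200, payoff=10.5300, prob=0.003069
UUDUDU: M=177.9121, payoff=58.9221, prob=0.014324
DDUUDU: M=129.5200, payoff=10.5300, prob=0.003069
UDUUDU: M=177.9121, payoff=58.9221, prob=0.014324
DUUUDU: M=177.9121, payoff=58.9221, prob=0.014324
UUUUDU: M=244.3848, payoff=0.0000, prob=0.066845
DDDDUU: M=94.2906, payoff=0.0000, prob=0.000658
UDDDUU: M=129.5200, payoff=10.5300, prob=0.003069
DUDDUU: M=129.5200, payoff=10.5300, prob=0.003069
UUDDUU: M=177.9121, payoff=58.9221, prob=0.014324
DDUDUU: M=129.5200, payoff=10.5300, prob=0.003069
UDUDUU: M=177.9121, payoff=58.9221, prob=0.014324
DUUDUU: M=177.9121, payoff=58.9221, prob=0.014324
UUUDUU: M=244.3848, payoff=0.0000, prob=0.066845
DDDUUU: M=129.5200, payoff=10.5300, prob=0.003069
UDDUUU: M=177.9121, payoff=58.9221, prob=0.014324
DUDUUU: M=177.9121, payoff=58.9221, prob=0.014324
UUDUUU: M=244.3848, payoff=0.0000, prob=0.066845
DDUUUU: M=177.9121, payoff=58.9221, prob=0.014324
UDUUUU: M=244.3848, payoff=0.0000, prob=0.066845
DUUUUU: M=244.3848, payoff=0.0000, prob=0.066845
UUUUUU: M=335.6934, payoff=0.0000, prob=0.311943
Price = Σ prob·payoff / R^6 = 9.086359 / 2.839761 = 3.1997

price = 3.1997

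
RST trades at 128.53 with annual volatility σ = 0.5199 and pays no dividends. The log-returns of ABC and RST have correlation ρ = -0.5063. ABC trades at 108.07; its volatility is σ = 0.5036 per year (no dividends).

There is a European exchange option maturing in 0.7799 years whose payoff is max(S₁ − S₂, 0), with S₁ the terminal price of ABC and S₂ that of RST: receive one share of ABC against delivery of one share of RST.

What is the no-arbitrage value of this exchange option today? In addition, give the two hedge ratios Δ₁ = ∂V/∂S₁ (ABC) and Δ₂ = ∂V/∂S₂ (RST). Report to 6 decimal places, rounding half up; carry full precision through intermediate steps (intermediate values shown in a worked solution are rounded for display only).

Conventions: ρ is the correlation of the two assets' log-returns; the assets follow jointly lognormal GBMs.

exchange price = 26.695699
Δ1 = 0.567967
Δ2 = -0.269855

σ_eff = √(σ₁² + σ₂² − 2ρσ₁σ₂) = √(0.5036² + 0.5199² − 2·-0.5063·0.5036·0.5199) = 0.888273
d₁ = (ln(S₁/S₂) + (q₂ − q₁ + σ_eff²/2)T) / (σ_eff√T) = (ln(108.07/128.53) + (0.0 − 0.0 + 0.394515)·0.7799) / 0.784452 = 0.171201
d₂ = d₁ − σ_eff√T = 0.171201 − 0.784452 = -0.613250
N(d₁) = 0.567967,  N(d₂) = 0.269855
V = S₁·e^{−q₁T}·N(d₁) − S₂·e^{−q₂T}·N(d₂) = 61.380210 − 34.684510 = 26.695699
Key observation: r never enters — measured in units of RST, the claim is a call on S₁/S₂ struck at 1, so only the dividend yields and σ_eff matter.
Δ₁ = e^{−q₁T}·N(d₁) = 0.567967;  Δ₂ = −e^{−q₂T}·N(d₂) = -0.269855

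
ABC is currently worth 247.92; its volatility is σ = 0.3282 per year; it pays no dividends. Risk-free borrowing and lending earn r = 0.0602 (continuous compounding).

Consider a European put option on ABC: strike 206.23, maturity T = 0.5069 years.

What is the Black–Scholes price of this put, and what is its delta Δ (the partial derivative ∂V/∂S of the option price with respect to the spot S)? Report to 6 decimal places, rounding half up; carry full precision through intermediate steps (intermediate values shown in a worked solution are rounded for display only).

σ√T = 0.3282·√0.5069 = 0.233668
d₁ = (ln(S/K) + (r+σ²/2)T) / (σ√T) = (ln(247.92/206.23) + (0.0602+0.3282²/2)·0.5069) / 0.233668 = (0.184114 + 0.057816) / 0.233668 = 1.035356
d₂ = d₁ − σ√T = 1.035356 − 0.233668 = 0.801688
e^{−rT} = 0.969946
N(−d₁) = 0.150251,  N(−d₂) = 0.211367
Put price V = K·e^{−rT}·N(−d₂) − S·N(−d₁) = 42.280087 − 37.250304 = 5.029783
Δ = −N(−d₁) = -0.150251

price = 5.029783
Δ = -0.150251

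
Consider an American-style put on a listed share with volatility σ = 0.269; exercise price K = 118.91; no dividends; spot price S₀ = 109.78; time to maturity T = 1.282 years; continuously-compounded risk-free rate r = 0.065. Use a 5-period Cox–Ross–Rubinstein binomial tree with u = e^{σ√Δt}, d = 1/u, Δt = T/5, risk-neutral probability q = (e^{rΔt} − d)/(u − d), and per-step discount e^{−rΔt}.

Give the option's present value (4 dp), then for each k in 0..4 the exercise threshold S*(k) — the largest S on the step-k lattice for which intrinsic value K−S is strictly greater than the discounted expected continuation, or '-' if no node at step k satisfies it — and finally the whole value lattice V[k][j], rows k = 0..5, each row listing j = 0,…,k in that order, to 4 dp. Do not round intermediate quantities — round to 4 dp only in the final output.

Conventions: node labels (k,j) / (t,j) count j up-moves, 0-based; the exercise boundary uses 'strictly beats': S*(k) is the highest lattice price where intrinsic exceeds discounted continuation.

Δt=0.25640  u=1.14592  d=0.87266  q=0.52750  discount=0.98347
step 5 (expiry): payoffs max(K−S,0) = 63.3522 45.9548 23.1095 0.0000 0.0000 0.0000
step 4: (k=4,j=0): S=63.6650, K−S=55.2450, hold=53.2796 ⇒ V=55.2450 exercise | (k=4,j=1): S=83.6011, K−S=35.3089, hold=33.3435 ⇒ V=35.3089 exercise | (k=4,j=2): S=109.7800, K−S=9.1300, hold=10.7388 ⇒ V=10.7388 continue | (k=4,j=3): S=144.1565, K−S=0.0000, hold=0.0000 ⇒ V=0.0000 continue | (k=4,j=4): S=189.2978, K−S=0.0000, hold=0.0000 ⇒ V=0.0000 continue  boundary S*=83.6011
step 3: (k=3,j=0): S=72.9552, K−S=45.9548, hold=43.9894 ⇒ V=45.9548 exercise | (k=3,j=1): S=95.8005, K−S=23.1095, hold=21.9788 ⇒ V=23.1095 exercise | (k=3,j=2): S=125.7995, K−S=0.0000, hold=4.9902 ⇒ V=4.9902 continue | (k=3,j=3): S=165.1923, K−S=0.0000, hold=0.0000 ⇒ V=0.0000 continue  boundary S*=95.8005
step 2: (k=2,j=0): S=83.6011, K−S=35.3089, hold=33.3435 ⇒ V=35.3089 exercise | (k=2,j=1): S=109.7800, K−S=9.1300, hold=13.3276 ⇒ V=13.3276 continue | (k=2,j=2): S=144.1565, K−S=0.0000, hold=2.3189 ⇒ V=2.3189 continue  boundary S*=83.6011
step 1: (k=1,j=0): S=95.8005, K−S=23.1095, hold=23.3218 ⇒ V=23.3218 continue | (k=1,j=1): S=125.7995, K−S=0.0000, hold=7.3962 ⇒ V=7.3962 continue  boundary S*=-
step 0: (k=0,j=0): S=109.7800, K−S=9.1300, hold=14.6745 ⇒ V=14.6745 continue  boundary S*=-

price = 14.6745
boundary = - - 83.6011 95.8005 83.6011
tree:
14.6745
23.3218 7.3962
35.3089 13.3276 2.3189
45.9548 23.1095 4.9902 0.0000
55.2450 35.3089 10.7388 0.0000 0.0000
63.3522 45.9548 23.1095 0.0000 0.0000 0.0000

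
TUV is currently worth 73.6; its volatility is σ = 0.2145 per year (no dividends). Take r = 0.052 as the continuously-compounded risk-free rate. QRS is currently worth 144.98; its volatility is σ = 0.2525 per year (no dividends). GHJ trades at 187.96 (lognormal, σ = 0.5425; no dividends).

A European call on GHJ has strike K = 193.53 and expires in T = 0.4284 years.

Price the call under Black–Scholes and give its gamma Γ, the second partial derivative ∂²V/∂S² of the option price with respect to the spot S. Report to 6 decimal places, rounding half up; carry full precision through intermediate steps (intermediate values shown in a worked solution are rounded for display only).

price = 25.930254
Γ = 0.005903

σ√T = 0.5425·√0.4284 = 0.355079
d₁ = (ln(S/K) + (r+σ²/2)T) / (σ√T) = (ln(187.96/193.53) + (0.052+0.5425²/2)·0.4284) / 0.355079 = (-0.029203 + 0.085317) / 0.355079 = 0.158032
d₂ = d₁ − σ√T = 0.158032 − 0.355079 = -0.197046
e^{−rT} = 0.977969
N(d₁) = 0.562784,  N(d₂) = 0.421896
Call price V = S·N(d₁) − K·e^{−rT}·N(d₂) = 105.780931 − 79.850678 = 25.930254
φ(d₁) = (1/√(2π))·e^{−d₁²/2} = 0.393992
Γ = φ(d₁) / (S·σ·√T) = 0.005903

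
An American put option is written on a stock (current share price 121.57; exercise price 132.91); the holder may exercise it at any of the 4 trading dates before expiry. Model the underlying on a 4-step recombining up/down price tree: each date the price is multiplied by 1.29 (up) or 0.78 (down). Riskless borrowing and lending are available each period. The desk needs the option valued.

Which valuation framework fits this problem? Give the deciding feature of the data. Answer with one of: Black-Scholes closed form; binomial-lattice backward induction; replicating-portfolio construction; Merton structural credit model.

Key observation: the exercise right at every one of the 4 steps is what matters: each node needs max(132.91 − S, continuation), which only the stepwise tree valuation starting from spot 121.57 delivers.

framework: binomial-lattice backward induction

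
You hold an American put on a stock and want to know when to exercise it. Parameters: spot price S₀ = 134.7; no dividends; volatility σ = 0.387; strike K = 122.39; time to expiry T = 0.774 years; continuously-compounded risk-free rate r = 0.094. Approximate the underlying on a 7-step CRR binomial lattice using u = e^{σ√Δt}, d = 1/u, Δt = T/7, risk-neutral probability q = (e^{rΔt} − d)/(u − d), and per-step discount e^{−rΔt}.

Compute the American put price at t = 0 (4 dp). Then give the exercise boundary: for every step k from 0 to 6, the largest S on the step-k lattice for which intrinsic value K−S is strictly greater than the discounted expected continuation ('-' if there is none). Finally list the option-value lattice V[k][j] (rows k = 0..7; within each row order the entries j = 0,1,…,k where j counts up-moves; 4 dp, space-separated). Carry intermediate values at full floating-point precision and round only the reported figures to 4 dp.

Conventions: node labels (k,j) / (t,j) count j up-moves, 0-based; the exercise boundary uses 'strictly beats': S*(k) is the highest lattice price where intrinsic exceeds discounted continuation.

params: Δt=0.11057 u=1.13733 d=0.87925 q=0.50836 e^(-rΔt)=0.98966
t_7 payoffs: 67.6691 51.6070 30.8303 3.9551 0.0000 0.0000 0.0000 0.0000
t_6: node(6,0) S=62.2359 payoff=60.1541 vs cont=58.8886 → 60.1541 [stop]  node(6,1) S=80.5038 payoff=41.8862 vs cont=40.6207 → 41.8862 [stop]  node(6,2) S=104.1339 payoff=18.2561 vs cont=16.9906 → 18.2561 [stop]  node(6,3) S=134.7000 payoff=0.0000 vs cont=1.9244 → 1.9244 [wait]  node(6,4) S=174.2381 payoff=0.0000 vs cont=0.0000 → 0.0000 [wait]  node(6,5) S=225.3817 payoff=0.0000 vs cont=0.0000 → 0.0000 [wait]  node(6,6) S=291.5373 payoff=0.0000 vs cont=0.0000 → 0.0000 [wait]  ⇒ S*(6)=104.1339
t_5: node(5,0) S=70.7830 payoff=51.6070 vs cont=50.3415 → 51.6070 [stop]  node(5,1) S=91.5597 payoff=30.8303 vs cont=29.5648 → 30.8303 [stop]  node(5,2) S=118.4349 payoff=3.9551 vs cont=9.8509 → 9.8509 [wait]  node(5,3) S=153.1988 payoff=0.0000 vs cont=0.9363 → 0.9363 [wait]  node(5,4) S=198.1668 payoff=0.0000 vs cont=0.0000 → 0.0000 [wait]  node(5,5) S=256.3341 payoff=0.0000 vs cont=0.0000 → 0.0000 [wait]  ⇒ S*(5)=91.5597
t_4: node(4,0) S=80.5038 payoff=41.8862 vs cont=40.6207 → 41.8862 [stop]  node(4,1) S=104.1339 payoff=18.2561 vs cont=19.9568 → 19.9568 [wait]  node(4,2) S=134.7000 payoff=0.0000 vs cont=5.2641 → 5.2641 [wait]  node(4,3) S=174.2381 payoff=0.0000 vs cont=0.4556 → 0.4556 [wait]  node(4,4) S=225.3817 payoff=0.0000 vs cont=0.0000 → 0.0000 [wait]  ⇒ S*(4)=80.5038
t_3: node(3,0) S=91.5597 payoff=30.8303 vs cont=30.4204 → 30.8303 [stop]  node(3,1) S=118.4349 payoff=3.9551 vs cont=12.3586 → 12.3586 [wait]  node(3,2) S=153.1988 payoff=0.0000 vs cont=2.7905 → 2.7905 [wait]  node(3,3) S=198.1668 payoff=0.0000 vs cont=0.2217 → 0.2217 [wait]  ⇒ S*(3)=91.5597
t_2: node(2,0) S=104.1339 payoff=18.2561 vs cont=21.2184 → 21.2184 [wait]  node(2,1) S=134.7000 payoff=0.0000 vs cont=7.4171 → 7.4171 [wait]  node(2,2) S=174.2381 payoff=0.0000 vs cont=1.4693 → 1.4693 [wait]  ⇒ S*(2)=-
t_1: node(1,0) S=118.4349 payoff=3.9551 vs cont=14.0556 → 14.0556 [wait]  node(1,1) S=153.1988 payoff=0.0000 vs cont=4.3481 → 4.3481 [wait]  ⇒ S*(1)=-
t_0: node(0,0) S=134.7000 payoff=0.0000 vs cont=9.0264 → 9.0264 [wait]  ⇒ S*(0)=-

price = 9.0264
boundary = - - - 91.5597 80.5038 91.5597 104.1339
tree:
9.0264
14.0556 4.3481
21.2184 7.4171 1.4693
30.8303 12.3586 2.7905 0.2217
41.8862 19.9568 5.2641 0.4556 0.0000
51.6070 30.8303 9.8509 0.9363 0.0000 0.0000
60.1541 41.8862 18.2561 1.9244 0.0000 0.0000 0.0000
67.6691 51.6070 30.8303 3.9551 0.0000 0.0000 0.0000 0.0000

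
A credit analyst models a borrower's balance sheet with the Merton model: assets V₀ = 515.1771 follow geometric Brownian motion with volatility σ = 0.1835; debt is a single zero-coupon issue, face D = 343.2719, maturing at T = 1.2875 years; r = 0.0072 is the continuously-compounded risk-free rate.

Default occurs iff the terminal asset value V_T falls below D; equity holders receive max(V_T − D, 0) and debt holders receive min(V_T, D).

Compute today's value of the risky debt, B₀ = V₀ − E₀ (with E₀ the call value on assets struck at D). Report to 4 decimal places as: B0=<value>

Work the structural quantities from V₀ = 515.1771 against face 343.2719:
d₁ = [ln(V₀/D) + (r + σ²/2)T] / (σ√T)
   = [ln(515.1771/343.2719) + (0.0072 + 0.5·0.1835²)·1.2875] / (0.1835·√1.2875)
   = [0.405988 + 0.030947] / 0.208214 = 2.098488
d₂ = d₁ − σ√T = 2.098488 − 0.208214 = 1.890274
N(d₁) = 0.982069,  N(d₂) = 0.970639,  e^(−rT) = 0.990773
E₀ = V₀·N(d₁) − D·e^(−rT)·N(d₂)
   = 515.1771·0.982069 − 343.2719·0.990773·0.970639 = 175.820661
B₀ = V₀ − E₀ = 515.1771 − 175.820661 = 339.356439

B0=339.3564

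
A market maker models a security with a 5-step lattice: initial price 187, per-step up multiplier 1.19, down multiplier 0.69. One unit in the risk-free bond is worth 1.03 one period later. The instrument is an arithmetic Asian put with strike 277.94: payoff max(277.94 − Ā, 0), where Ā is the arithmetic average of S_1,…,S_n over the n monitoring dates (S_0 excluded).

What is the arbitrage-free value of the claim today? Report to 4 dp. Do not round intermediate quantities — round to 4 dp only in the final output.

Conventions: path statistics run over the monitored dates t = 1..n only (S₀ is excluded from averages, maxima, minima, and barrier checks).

No-arbitrage gives p* = (R−d)/(u−d) = 0.6800: enumerate every path, weight its payoff by its p*-probability, and discount by R^5.
Enumerate all 2^5 = 32 price paths (U = up ×1.19, D = down ×0.69); each path with k up-moves has probability p*^k·(1−p*)^(5−k).
DDDDD: Ā=70.2254, payoff=207.7146, prob=0.003355
UDDDD: Ā=121.1133, payoff=156.8267, prob=0.007130
DUDDD: Ā=102.4133, payoff=175.5267, prob=0.007130
UUDDD: Ā=176.6258, payoff=101.3142, prob=0.015152
DDUDD: Ā=89.5103, payoff=188.4297, prob=0.007130
UDUDD: Ā=154.3728, payoff=123.5672, prob=0.015152
DUUDD: Ā=135.6728, payoff=142.2672, prob=0.015152
UUUDD: Ā=233.9865, payoff=43.9535, prob=0.032198
DDDUD: Ā=80.6072, payoff=197.3328, prob=0.007130
UDDUD: Ā=139.0183, payoff=138.9217, prob=0.015152
DUDUD: Ā=120.3183, payoff=157.6217, prob=0.015152
UUDUD: Ā=207.5054, payoff=70.4346, prob=0.032198
DDUUD: Ā=107.4153, payoff=170.5247, prob=0.015152
UDUUD: Ā=185.2524, payoff=92.6876, prob=0.032198
DUUUD: Ā=166.5524, payoff=111.3876, prob=0.032198
UUUUD: Ā=287.2426, payoff=0.0000, prob=0.068420
DDDDU: Ā=74.4641, payoff=203.4759, prob=0.007130
UDDDU: Ā=128.4236, payoff=149.5164, prob=0.015152
DUDDU: Ā=109.7236, payoff=168.2164, prob=0.015152
UUDDU: Ā=189.2335, payoff=88.7065, prob=0.032198
DDUDU: Ā=96.8206, payoff=181.1194, prob=0.015152
UDUDU: Ā=166.9805, payoff=110.9595, prob=0.032198
DUUDU: Ā=148.2805, payoff=129.6595, prob=0.032198
UUUDU: Ā=255.7301, payoff=22.2099, prob=0.068420
DDDUU: Ā=87.9175, payoff=190.0225, prob=0.015152
UDDUU: Ā=151.6259, payoff=126.3141, prob=0.032198
DUDUU: Ā=132.9259, payoff=145.0141, prob=0.032198
UUDUU: Ā=229.2490, payoff=48.6910, prob=0.068420
DDUUU: Ā=120.0229, payoff=157.9171, prob=0.032198
UDUUU: Ā=206.9960, payoff=70.9440, prob=0.068420
DUUUU: Ā=188.2960, payoff=89.6440, prob=0.068420
UUUUU: Ā=324.7424, payoff=0.0000, prob=0.145393
Price = Σ prob·payoff / R^5 = 80.862713 / 1.159274 = 69.7529

price = 69.7529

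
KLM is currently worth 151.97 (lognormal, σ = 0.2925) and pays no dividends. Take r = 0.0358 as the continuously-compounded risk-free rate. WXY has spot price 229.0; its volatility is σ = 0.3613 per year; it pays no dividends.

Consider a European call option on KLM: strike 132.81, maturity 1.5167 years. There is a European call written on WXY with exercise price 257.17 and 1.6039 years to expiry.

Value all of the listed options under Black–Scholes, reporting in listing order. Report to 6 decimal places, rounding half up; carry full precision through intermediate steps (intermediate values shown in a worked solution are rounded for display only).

[KLM call K=132.81]
σ√T = 0.2925·√1.5167 = 0.360227
d₁ = (ln(S/K) + (r+σ²/2)T) / (σ√T) = (ln(151.97/132.81) + (0.0358+0.2925²/2)·1.5167) / 0.360227 = (0.134764 + 0.119179) / 0.360227 = 0.704954
d₂ = d₁ − σ√T = 0.704954 − 0.360227 = 0.344727
e^{−rT} = 0.947150
N(d₁) = 0.759580,  N(d₂) = 0.634850
price = S·N(d₁) − K·e^{−rT}·N(d₂) = 115.433445 − 79.858438 = 35.575007
[WXY call K=257.17]
σ√T = 0.3613·√1.6039 = 0.457569
d₁ = (ln(S/K) + (r+σ²/2)T) / (σ√T) = (ln(229.0/257.17) + (0.0358+0.3613²/2)·1.6039) / 0.457569 = (-0.116015 + 0.162104) / 0.457569 = 0.100726
d₂ = d₁ − σ√T = 0.100726 − 0.457569 = -0.356843
e^{−rT} = 0.944198
N(d₁) = 0.540116,  N(d₂) = 0.360605
price = S·N(d₁) − K·e^{−rT}·N(d₂) = 123.686544 − 87.561765 = 36.124779

price(KLM call K=132.81) = 35.575007
price(WXY call K=257.17) = 36.124779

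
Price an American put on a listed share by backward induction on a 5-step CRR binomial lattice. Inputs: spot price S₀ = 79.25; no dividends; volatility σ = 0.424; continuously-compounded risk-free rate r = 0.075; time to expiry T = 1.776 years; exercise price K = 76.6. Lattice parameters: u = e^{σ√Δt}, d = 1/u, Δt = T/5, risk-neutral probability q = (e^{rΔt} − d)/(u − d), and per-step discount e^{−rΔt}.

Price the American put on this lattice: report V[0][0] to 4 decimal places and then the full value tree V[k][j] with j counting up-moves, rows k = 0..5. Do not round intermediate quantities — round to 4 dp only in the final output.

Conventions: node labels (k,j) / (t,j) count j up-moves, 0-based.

Δt=0.35520, u=1.28749, d=0.77670, q=0.49001, disc=e^(-rΔt)=0.97371
k=5 terminal: V=max(K-S,0) → 54.1988 39.4668 15.0464 0.0000 0.0000 0.0000
k=4: j=0 S=28.8415 intr=47.7585 cont=45.7449 V=47.7585[EX]; j=1 S=47.8089 intr=28.7911 cont=26.7775 V=28.7911[EX]; j=2 S=79.2500 intr=0.0000 cont=7.4717 V=7.4717[hold]; j=3 S=131.3682 intr=0.0000 cont=0.0000 V=0.0000[hold]; j=4 S=217.7615 intr=0.0000 cont=0.0000 V=0.0000[hold]
k=3: j=0 S=37.1332 intr=39.4668 cont=37.4531 V=39.4668[EX]; j=1 S=61.5536 intr=15.0464 cont=17.8621 V=17.8621[hold]; j=2 S=102.0340 intr=0.0000 cont=3.7103 V=3.7103[hold]; j=3 S=169.1359 intr=0.0000 cont=0.0000 V=0.0000[hold]
k=2: j=0 S=47.8089 intr=28.7911 cont=28.1209 V=28.7911[EX]; j=1 S=79.2500 intr=0.0000 cont=10.6402 V=10.6402[hold]; j=2 S=131.3682 intr=0.0000 cont=1.8424 V=1.8424[hold]
k=1: j=0 S=61.5536 intr=15.0464 cont=19.3739 V=19.3739[hold]; j=1 S=102.0340 intr=0.0000 cont=6.1628 V=6.1628[hold]
k=0: j=0 S=79.2500 intr=0.0000 cont=12.5611 V=12.5611[hold]

price = 12.5611
tree:
12.5611
19.3739 6.1628
28.7911 10.6402 1.8424
39.4668 17.8621 3.7103 0.0000
47.7585 28.7911 7.4717 0.0000 0.0000
54.1988 39.4668 15.0464 0.0000 0.0000 0.0000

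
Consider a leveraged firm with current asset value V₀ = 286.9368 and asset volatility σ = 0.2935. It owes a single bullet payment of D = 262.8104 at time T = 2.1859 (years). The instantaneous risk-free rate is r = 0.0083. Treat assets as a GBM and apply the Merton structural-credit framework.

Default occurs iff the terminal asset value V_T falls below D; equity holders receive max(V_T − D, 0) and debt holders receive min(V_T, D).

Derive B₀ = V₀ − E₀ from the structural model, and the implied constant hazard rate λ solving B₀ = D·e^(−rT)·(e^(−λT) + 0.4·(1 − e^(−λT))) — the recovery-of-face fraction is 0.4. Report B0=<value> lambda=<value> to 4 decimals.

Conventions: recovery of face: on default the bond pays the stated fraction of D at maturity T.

B0=224.3373 lambda=0.1125

Equity is a call on the firm's assets struck at D = 262.8104:
d₁ = [ln(V₀/D) + (r + σ²/2)T] / (σ√T)
   = [ln(286.9368/262.8104) + (0.0083 + 0.5·0.2935²)·2.1859] / (0.2935·√2.1859)
   = [0.087829 + 0.112292] / 0.433934 = 0.461179
d₂ = d₁ − σ√T = 0.461179 − 0.433934 = 0.027246
N(d₁) = 0.677665,  N(d₂) = 0.510868,  e^(−rT) = 0.982021
E₀ = V₀·N(d₁) − D·e^(−rT)·N(d₂)
   = 286.9368·0.677665 − 262.8104·0.982021·0.510868 = 62.599511
B₀ = V₀ − E₀ = 286.9368 − 62.599511 = 224.337289
e^(−λT) = (B₀·e^(rT)/D − 0.4)/(1 − 0.4) = (224.3373·1.018309/262.8104 − 0.4)/0.6 = 0.78206210
λ = −ln(0.78206210)/2.1859 = 0.112458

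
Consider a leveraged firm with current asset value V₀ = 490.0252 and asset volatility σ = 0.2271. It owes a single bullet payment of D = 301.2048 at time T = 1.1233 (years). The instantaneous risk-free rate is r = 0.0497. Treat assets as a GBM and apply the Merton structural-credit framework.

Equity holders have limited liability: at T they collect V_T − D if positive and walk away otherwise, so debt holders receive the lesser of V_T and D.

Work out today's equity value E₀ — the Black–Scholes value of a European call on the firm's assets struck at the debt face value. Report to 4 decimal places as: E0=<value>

Apply the equity-as-call identities (strike 301.2048, horizon 1.1233 years):
d₁ = [ln(V₀/D) + (r + σ²/2)T] / (σ√T)
   = [ln(490.0252/301.2048) + (0.0497 + 0.5·0.2271²)·1.1233] / (0.2271·√1.1233)
   = [0.486666 + 0.084795] / 0.240694 = 2.374224
d₂ = d₁ − σ√T = 2.374224 − 0.240694 = 2.133530
N(d₁) = 0.991207,  N(d₂) = 0.983559,  e^(−rT) = 0.945702
E₀ = V₀·N(d₁) − D·e^(−rT)·N(d₂)
   = 490.0252·0.991207 − 301.2048·0.945702·0.983559 = 205.549637

E0=205.5496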